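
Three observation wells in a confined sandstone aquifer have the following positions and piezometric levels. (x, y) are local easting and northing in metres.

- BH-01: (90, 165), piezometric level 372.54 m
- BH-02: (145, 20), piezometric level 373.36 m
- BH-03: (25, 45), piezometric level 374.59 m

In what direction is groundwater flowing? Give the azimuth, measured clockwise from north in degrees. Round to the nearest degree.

Taking BH-01 as reference: BH-02−BH-01 = (55, -145, +0.82); BH-03−BH-01 = (-65, -120, +2.05).
Solve a·Δx + b·Δy = Δh: det = 55·(-120) − (-65)·(-145) = -16025.
∂h/∂x = [(+0.82)·(-120) − (+2.05)·(-145)] / -16025 = -0.01241
∂h/∂y = [55·(+2.05) − (-65)·(+0.82)] / -16025 = -0.01036
Flow direction (−∇h) has components (+0.01241 E, +0.01036 N).
Azimuth = atan2(E, N) = atan2(+0.01241, +0.01036) = 50.1° ≈ 050°.

050°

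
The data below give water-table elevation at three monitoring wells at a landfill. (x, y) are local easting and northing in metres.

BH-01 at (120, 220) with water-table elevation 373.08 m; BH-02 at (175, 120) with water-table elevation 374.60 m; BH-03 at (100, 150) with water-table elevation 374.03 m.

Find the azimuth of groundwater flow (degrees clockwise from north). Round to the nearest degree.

352°

Differences from BH-01: to BH-02 (Δx, Δy, Δh) = (55, -100, +1.52); to BH-03 = (-20, -70, +0.95).
Determinant of the coordinate differences = 55·(-70) − (-20)·(-100) = -5850.
∂h/∂x = [(+1.52)·(-70) − (+0.95)·(-100)] / -5850 = +0.001949
∂h/∂y = [55·(+0.95) − (-20)·(+1.52)] / -5850 = -0.01413
Flow direction (−∇h) has components (-0.001949 E, +0.01413 N).
Azimuth = atan2(E, N) = atan2(-0.001949, +0.01413) = 352.1° ≈ 352°.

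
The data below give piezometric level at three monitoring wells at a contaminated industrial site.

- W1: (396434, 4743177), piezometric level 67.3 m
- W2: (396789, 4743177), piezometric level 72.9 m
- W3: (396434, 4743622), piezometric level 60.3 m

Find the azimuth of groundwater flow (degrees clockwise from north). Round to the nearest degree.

∂h/∂x = (72.9 − 67.3) / (396789 − 396434) = +0.01577
∂h/∂y = (60.3 − 67.3) / (4743622 − 4743177) = -0.01573
Flow direction (−∇h) has components (-0.01577 E, +0.01573 N).
Azimuth = atan2(E, N) = atan2(-0.01577, +0.01573) = 314.9° ≈ 315°.

315°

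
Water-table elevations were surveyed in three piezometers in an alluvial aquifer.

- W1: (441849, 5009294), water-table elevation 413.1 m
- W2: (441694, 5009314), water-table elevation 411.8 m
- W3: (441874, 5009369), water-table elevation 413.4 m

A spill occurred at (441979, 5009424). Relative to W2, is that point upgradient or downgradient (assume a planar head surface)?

With h = a·x + b·y + c and W1 as origin, the differences give:
  (-155)·a + 20·b = -1.3
  25·a + 75·b = +0.3
Eliminate b (×75 and ×20, subtract): -12125·a = -103.50 → a = ∂h/∂x = +0.008536
Back-substitute: b = ∂h/∂y = +0.001155.
Head at (441979, 5009424) = 413.1 + (+0.008536)·(130) + (+0.001155)·(130) = 414.36 m.
That is higher than the 411.8 m at W2, so the point is upgradient.

upgradient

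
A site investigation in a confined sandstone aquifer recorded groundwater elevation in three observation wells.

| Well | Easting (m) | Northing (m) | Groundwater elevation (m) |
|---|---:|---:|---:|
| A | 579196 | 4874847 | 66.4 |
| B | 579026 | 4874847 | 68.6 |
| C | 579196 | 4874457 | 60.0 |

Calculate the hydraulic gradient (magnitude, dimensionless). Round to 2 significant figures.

0.021

∂h/∂x = (68.6 − 66.4) / (579026 − 579196) = -0.01294
∂h/∂y = (60.0 − 66.4) / (4874457 − 4874847) = +0.01641
|∇h| = √(-0.01294² + 0.01641²) = 0.0209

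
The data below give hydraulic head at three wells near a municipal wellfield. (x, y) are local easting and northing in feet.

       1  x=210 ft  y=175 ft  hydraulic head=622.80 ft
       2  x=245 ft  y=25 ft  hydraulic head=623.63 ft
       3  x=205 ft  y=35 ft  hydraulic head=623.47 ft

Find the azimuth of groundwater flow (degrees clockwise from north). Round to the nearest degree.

Taking 1 as reference: 2−1 = (35, -150, +0.83); 3−1 = (-5, -140, +0.67).
Solve a·Δx + b·Δy = Δh: det = 35·(-140) − (-5)·(-150) = -5650.
∂h/∂x = [(+0.83)·(-140) − (+0.67)·(-150)] / -5650 = +0.002779
∂h/∂y = [35·(+0.67) − (-5)·(+0.83)] / -5650 = -0.004885
Flow direction (−∇h) has components (-0.002779 E, +0.004885 N).
Azimuth = atan2(E, N) = atan2(-0.002779, +0.004885) = 330.4° ≈ 330°.

330°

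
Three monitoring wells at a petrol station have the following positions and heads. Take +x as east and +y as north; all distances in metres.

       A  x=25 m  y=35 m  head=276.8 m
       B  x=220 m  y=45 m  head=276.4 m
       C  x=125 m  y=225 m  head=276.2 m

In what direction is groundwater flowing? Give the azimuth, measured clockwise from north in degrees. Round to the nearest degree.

With h = a·x + b·y + c and A as origin, the differences give:
  195·a + 10·b = -0.4
  100·a + 190·b = -0.6
Eliminate b (×190 and ×10, subtract): 36050·a = -70.00 → a = ∂h/∂x = -0.001942
Back-substitute: b = ∂h/∂y = -0.002136.
Flow direction (−∇h) has components (+0.001942 E, +0.002136 N).
Azimuth = atan2(E, N) = atan2(+0.001942, +0.002136) = 42.3° ≈ 042°.

042°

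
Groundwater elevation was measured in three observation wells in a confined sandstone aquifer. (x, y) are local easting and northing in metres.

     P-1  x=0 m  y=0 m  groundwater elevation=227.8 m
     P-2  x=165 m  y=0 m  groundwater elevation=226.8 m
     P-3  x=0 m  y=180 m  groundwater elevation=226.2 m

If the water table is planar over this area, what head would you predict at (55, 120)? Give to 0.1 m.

226.4 m

∂h/∂x = (226.8 − 227.8) / (165 − 0) = -0.006061
∂h/∂y = (226.2 − 227.8) / (180 − 0) = -0.008889
h(55, 120) = 227.8 + (-0.006061)·(55) + (-0.008889)·(120) = 227.8 -0.333 -1.067 = 226.400 m.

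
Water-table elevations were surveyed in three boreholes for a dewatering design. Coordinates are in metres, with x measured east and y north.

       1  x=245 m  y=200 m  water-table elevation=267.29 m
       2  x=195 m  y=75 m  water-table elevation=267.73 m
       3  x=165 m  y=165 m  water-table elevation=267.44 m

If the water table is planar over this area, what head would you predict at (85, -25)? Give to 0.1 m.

268.1 m

Differences from 1: to 2 (Δx, Δy, Δh) = (-50, -125, +0.44); to 3 = (-80, -35, +0.15).
Determinant of the coordinate differences = (-50)·(-35) − (-80)·(-125) = -8250.
∂h/∂x = [(+0.44)·(-35) − (+0.15)·(-125)] / -8250 = -0.0004061
∂h/∂y = [(-50)·(+0.15) − (-80)·(+0.44)] / -8250 = -0.003358
h(85, -25) = 267.29 + (-0.0004061)·(-160) + (-0.003358)·(-225) = 267.29 +0.065 +0.755 = 268.110 m.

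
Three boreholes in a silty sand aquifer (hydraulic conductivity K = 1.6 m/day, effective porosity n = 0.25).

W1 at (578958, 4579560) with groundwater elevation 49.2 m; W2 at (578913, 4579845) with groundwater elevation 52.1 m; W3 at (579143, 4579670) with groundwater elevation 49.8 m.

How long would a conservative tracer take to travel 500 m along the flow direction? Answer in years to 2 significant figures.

21 years

Differences from W1: to W2 (Δx, Δy, Δh) = (-45, 285, +2.9); to W3 = (185, 110, +0.6).
Solve a·Δx + b·Δy = Δh: det = (-45)·110 − 185·285 = -57675.
∂h/∂x = [(+2.9)·110 − (+0.6)·285] / -57675 = -0.002566
∂h/∂y = [(-45)·(+0.6) − 185·(+2.9)] / -57675 = +0.009770
|∇h| = √(-0.002566² + 0.009770²) = 0.0101
Seepage velocity v = K·i/n = 1.6 × 0.0101 / 0.25 = 0.06464 m/day.
t = 500 / 0.06464 = 7735 days = 21.2 years.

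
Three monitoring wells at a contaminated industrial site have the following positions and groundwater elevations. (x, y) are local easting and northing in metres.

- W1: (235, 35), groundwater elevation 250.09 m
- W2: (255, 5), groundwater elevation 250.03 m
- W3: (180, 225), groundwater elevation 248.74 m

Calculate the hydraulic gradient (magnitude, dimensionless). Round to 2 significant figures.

0.028

Three-point gradient (reference W1): Δ to W2 = (20, -30, -0.06), Δ to W3 = (-55, 190, -1.35).
∂h/∂x = -0.02414, ∂h/∂y = -0.01409 (det = 2150).
|∇h| = √(-0.02414² + -0.01409²) = 0.02795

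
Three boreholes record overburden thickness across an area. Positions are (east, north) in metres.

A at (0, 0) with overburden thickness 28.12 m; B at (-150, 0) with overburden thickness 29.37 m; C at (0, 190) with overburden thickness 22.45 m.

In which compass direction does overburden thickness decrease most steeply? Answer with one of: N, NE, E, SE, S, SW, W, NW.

∂d/∂x = (29.37 − 28.12) / (-150 − 0) = -0.008333
∂d/∂y = (22.45 − 28.12) / (190 − 0) = -0.02984
Steepest decrease is along −∇f = (+0.008333 E, +0.02984 N) → north.

N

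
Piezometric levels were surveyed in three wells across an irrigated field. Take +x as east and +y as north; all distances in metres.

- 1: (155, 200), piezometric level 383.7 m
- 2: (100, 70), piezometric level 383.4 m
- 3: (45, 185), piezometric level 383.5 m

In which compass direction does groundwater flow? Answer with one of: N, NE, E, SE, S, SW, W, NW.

SW

Differences from 1: to 2 (Δx, Δy, Δh) = (-55, -130, -0.3); to 3 = (-110, -15, -0.2).
Determinant of the coordinate differences = (-55)·(-15) − (-110)·(-130) = -13475.
∂h/∂x = [(-0.3)·(-15) − (-0.2)·(-130)] / -13475 = +0.001596
∂h/∂y = [(-55)·(-0.2) − (-110)·(-0.3)] / -13475 = +0.001633
Flow = −∇h = (-0.001596 east, -0.001633 north), which points southwest.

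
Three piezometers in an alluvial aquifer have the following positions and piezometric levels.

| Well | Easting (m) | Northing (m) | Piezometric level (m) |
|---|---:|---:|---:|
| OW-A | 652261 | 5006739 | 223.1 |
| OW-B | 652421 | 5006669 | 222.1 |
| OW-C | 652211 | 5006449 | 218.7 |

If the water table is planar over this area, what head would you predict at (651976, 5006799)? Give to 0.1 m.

With h = a·x + b·y + c and OW-A as origin, the differences give:
  160·a + (-70)·b = -1.0
  (-50)·a + (-290)·b = -4.4
Eliminate b (×(-290) and ×(-70), subtract): -49900·a = -18.00 → a = ∂h/∂x = +0.0003607
Back-substitute: b = ∂h/∂y = +0.01511.
h(651976, 5006799) = 223.1 + (+0.0003607)·(-285) + (+0.01511)·(60) = 223.1 -0.103 +0.907 = 223.904 m.

223.9 m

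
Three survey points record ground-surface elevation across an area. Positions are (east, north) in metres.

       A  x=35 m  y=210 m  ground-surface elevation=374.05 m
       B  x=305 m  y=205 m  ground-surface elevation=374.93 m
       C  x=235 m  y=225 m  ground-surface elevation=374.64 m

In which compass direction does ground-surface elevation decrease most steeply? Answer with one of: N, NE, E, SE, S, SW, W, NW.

NW

Differences from A: to B (Δx, Δy, Δh) = (270, -5, +0.88); to C = (200, 15, +0.59).
Determinant of the coordinate differences = 270·15 − 200·(-5) = 5050.
∂z/∂x = [(+0.88)·15 − (+0.59)·(-5)] / 5050 = +0.003198
∂z/∂y = [270·(+0.59) − 200·(+0.88)] / 5050 = -0.003307
Steepest decrease is along −∇f = (-0.003198 E, +0.003307 N) → northwest.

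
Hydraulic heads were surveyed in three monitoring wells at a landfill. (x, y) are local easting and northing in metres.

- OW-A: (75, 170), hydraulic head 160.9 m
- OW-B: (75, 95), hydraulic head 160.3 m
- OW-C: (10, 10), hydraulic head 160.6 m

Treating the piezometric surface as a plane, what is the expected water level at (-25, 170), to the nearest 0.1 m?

162.4 m

With h = a·x + b·y + c and OW-A as origin, the differences give:
  0·a + (-75)·b = -0.6
  (-65)·a + (-160)·b = -0.3
Eliminate b (×(-160) and ×(-75), subtract): -4875·a = 73.50 → a = ∂h/∂x = -0.01508
Back-substitute: b = ∂h/∂y = +0.008000.
h(-25, 170) = 160.9 + (-0.01508)·(-100) + (+0.008000)·(0) = 160.9 +1.508 +0.000 = 162.408 m.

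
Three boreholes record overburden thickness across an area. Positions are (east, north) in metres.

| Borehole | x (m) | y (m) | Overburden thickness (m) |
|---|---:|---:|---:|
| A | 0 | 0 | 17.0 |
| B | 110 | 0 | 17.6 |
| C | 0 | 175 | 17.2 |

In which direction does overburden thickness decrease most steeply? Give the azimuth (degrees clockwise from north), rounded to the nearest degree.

∂d/∂x = (17.6 − 17.0) / (110 − 0) = +0.005455
∂d/∂y = (17.2 − 17.0) / (175 − 0) = +0.001143
Steepest decrease is along −∇f: components (-0.005455 E, -0.001143 N).
Azimuth = atan2(-0.005455, -0.001143) = 258.2° ≈ 258°.

258°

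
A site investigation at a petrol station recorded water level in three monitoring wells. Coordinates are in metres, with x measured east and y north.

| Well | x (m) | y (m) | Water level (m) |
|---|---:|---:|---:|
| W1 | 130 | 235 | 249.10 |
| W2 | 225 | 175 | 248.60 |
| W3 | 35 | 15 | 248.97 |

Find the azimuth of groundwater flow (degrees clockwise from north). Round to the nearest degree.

Taking W1 as reference: W2−W1 = (95, -60, -0.50); W3−W1 = (-95, -220, -0.13).
Solve a·Δx + b·Δy = Δh: det = 95·(-220) − (-95)·(-60) = -26600.
∂h/∂x = [(-0.50)·(-220) − (-0.13)·(-60)] / -26600 = -0.003842
∂h/∂y = [95·(-0.13) − (-95)·(-0.50)] / -26600 = +0.002250
Flow direction (−∇h) has components (+0.003842 E, -0.002250 N).
Azimuth = atan2(E, N) = atan2(+0.003842, -0.002250) = 120.4° ≈ 120°.

120°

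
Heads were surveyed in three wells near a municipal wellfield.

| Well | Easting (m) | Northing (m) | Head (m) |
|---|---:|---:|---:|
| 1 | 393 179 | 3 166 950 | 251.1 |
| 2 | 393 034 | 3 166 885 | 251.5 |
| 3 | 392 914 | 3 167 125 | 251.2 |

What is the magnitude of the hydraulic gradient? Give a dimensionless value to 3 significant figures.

0.00280

Differences from 1: to 2 (Δx, Δy, Δh) = (-145, -65, +0.4); to 3 = (-265, 175, +0.1).
Solve a·Δx + b·Δy = Δh: det = (-145)·175 − (-265)·(-65) = -42600.
∂h/∂x = [(+0.4)·175 − (+0.1)·(-65)] / -42600 = -0.001796
∂h/∂y = [(-145)·(+0.1) − (-265)·(+0.4)] / -42600 = -0.002148
|∇h| = √(-0.001796² + -0.002148²) = 0.0028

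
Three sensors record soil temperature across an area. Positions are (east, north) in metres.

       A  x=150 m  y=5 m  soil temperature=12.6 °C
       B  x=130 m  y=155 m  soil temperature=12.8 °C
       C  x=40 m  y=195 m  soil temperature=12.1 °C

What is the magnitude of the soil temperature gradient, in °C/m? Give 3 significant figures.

Differences from A: to B (Δx, Δy, Δh) = (-20, 150, +0.2); to C = (-110, 190, -0.5).
Determinant of the coordinate differences = (-20)·190 − (-110)·150 = 12700.
∂T/∂x = [(+0.2)·190 − (-0.5)·150] / 12700 = +0.008898
∂T/∂y = [(-20)·(-0.5) − (-110)·(+0.2)] / 12700 = +0.002520
|∇f| = √(0.008898² + 0.002520²) = 0.009248 °C/m

0.00925 °C/m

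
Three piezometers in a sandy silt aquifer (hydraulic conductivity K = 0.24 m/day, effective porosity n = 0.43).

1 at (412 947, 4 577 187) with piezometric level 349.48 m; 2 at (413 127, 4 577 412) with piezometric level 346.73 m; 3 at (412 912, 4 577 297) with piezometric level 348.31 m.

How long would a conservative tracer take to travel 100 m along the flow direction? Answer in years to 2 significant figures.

44 years

Taking 1 as reference: 2−1 = (180, 225, -2.75); 3−1 = (-35, 110, -1.17).
Determinant of the coordinate differences = 180·110 − (-35)·225 = 27675.
∂h/∂x = [(-2.75)·110 − (-1.17)·225] / 27675 = -0.001418
∂h/∂y = [180·(-1.17) − (-35)·(-2.75)] / 27675 = -0.01109
|∇h| = √(-0.001418² + -0.01109²) = 0.01118
Seepage velocity v = K·i/n = 0.24 × 0.01118 / 0.43 = 0.00624 m/day.
t = 100 / 0.00624 = 1.603e+04 days = 43.9 years.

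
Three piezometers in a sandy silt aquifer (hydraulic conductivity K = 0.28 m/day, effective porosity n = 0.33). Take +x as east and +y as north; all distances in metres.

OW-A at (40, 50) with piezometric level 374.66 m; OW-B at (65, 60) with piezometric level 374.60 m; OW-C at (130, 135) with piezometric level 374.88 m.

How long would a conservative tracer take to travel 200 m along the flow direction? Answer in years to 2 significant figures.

Taking OW-A as reference: OW-B−OW-A = (25, 10, -0.06); OW-C−OW-A = (90, 85, +0.22).
Solve a·Δx + b·Δy = Δh: det = 25·85 − 90·10 = 1225.
∂h/∂x = [(-0.06)·85 − (+0.22)·10] / 1225 = -0.005959
∂h/∂y = [25·(+0.22) − 90·(-0.06)] / 1225 = +0.008898
|∇h| = √(-0.005959² + 0.008898²) = 0.01071
Seepage velocity v = K·i/n = 0.28 × 0.01071 / 0.33 = 0.009087 m/day.
t = 200 / 0.009087 = 2.201e+04 days = 60.3 years.

60 years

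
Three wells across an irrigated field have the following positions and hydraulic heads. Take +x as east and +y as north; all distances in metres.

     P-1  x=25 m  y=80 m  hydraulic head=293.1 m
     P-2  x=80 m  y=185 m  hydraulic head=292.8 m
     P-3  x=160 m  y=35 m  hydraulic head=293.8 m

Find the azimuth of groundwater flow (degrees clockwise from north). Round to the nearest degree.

323°

Taking P-1 as reference: P-2−P-1 = (55, 105, -0.3); P-3−P-1 = (135, -45, +0.7).
Determinant of the coordinate differences = 55·(-45) − 135·105 = -16650.
∂h/∂x = [(-0.3)·(-45) − (+0.7)·105] / -16650 = +0.003604
∂h/∂y = [55·(+0.7) − 135·(-0.3)] / -16650 = -0.004745
Flow direction (−∇h) has components (-0.003604 E, +0.004745 N).
Azimuth = atan2(E, N) = atan2(-0.003604, +0.004745) = 322.8° ≈ 323°.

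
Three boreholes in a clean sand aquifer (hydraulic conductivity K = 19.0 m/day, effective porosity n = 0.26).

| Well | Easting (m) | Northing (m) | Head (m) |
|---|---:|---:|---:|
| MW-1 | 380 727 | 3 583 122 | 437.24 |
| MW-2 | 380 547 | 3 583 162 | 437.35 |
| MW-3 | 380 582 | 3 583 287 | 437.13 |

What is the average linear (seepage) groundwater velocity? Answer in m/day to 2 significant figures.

Taking MW-1 as reference: MW-2−MW-1 = (-180, 40, +0.11); MW-3−MW-1 = (-145, 165, -0.11).
Determinant of the coordinate differences = (-180)·165 − (-145)·40 = -23900.
∂h/∂x = [(+0.11)·165 − (-0.11)·40] / -23900 = -0.0009435
∂h/∂y = [(-180)·(-0.11) − (-145)·(+0.11)] / -23900 = -0.001496
|∇h| = √(-0.0009435² + -0.001496²) = 0.001769
Seepage velocity v = K·i/n = 19.0 × 0.001769 / 0.26 = 0.1293 m/day.

0.13 m/day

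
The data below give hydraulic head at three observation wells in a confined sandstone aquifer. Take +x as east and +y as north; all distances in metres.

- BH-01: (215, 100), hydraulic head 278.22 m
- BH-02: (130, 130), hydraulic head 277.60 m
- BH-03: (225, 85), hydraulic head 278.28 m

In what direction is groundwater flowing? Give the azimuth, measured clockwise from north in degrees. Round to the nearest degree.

262°

With h = a·x + b·y + c and BH-01 as origin, the differences give:
  (-85)·a + 30·b = -0.62
  10·a + (-15)·b = +0.06
Eliminate b (×(-15) and ×30, subtract): 975·a = 7.500 → a = ∂h/∂x = +0.007692
Back-substitute: b = ∂h/∂y = +0.001128.
Flow direction (−∇h) has components (-0.007692 E, -0.001128 N).
Azimuth = atan2(E, N) = atan2(-0.007692, -0.001128) = 261.7° ≈ 262°.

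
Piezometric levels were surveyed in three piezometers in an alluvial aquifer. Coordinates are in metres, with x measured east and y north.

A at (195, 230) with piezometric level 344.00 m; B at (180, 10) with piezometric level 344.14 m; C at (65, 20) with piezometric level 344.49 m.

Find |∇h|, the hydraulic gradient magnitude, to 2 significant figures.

Differences from A: to B (Δx, Δy, Δh) = (-15, -220, +0.14); to C = (-130, -210, +0.49).
Solve a·Δx + b·Δy = Δh: det = (-15)·(-210) − (-130)·(-220) = -25450.
∂h/∂x = [(+0.14)·(-210) − (+0.49)·(-220)] / -25450 = -0.003081
∂h/∂y = [(-15)·(+0.49) − (-130)·(+0.14)] / -25450 = -0.0004263
|∇h| = √(-0.003081² + -0.0004263²) = 0.00311

0.0031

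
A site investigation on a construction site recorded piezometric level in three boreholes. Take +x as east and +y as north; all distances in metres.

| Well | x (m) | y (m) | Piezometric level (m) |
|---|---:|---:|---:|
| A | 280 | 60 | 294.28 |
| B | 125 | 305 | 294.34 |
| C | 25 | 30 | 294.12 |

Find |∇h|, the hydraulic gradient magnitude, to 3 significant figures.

Three-point gradient (reference A): Δ to B = (-155, 245, +0.06), Δ to C = (-255, -30, -0.16).
∂h/∂x = +0.0005572, ∂h/∂y = +0.0005974 (det = 67125).
|∇h| = √(0.0005572² + 0.0005974²) = 0.0008169

0.000817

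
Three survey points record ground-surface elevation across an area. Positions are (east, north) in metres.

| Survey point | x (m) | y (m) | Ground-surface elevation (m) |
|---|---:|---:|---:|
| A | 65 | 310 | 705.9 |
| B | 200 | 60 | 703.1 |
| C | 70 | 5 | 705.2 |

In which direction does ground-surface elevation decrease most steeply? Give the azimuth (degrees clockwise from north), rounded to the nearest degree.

Three-point gradient (reference A): Δ to B = (135, -250, -2.8), Δ to C = (5, -305, -0.7).
∂z/∂x = -0.01701, ∂z/∂y = +0.002016 (det = -39925).
Steepest decrease is along −∇f: components (+0.01701 E, -0.002016 N).
Azimuth = atan2(+0.01701, -0.002016) = 96.8° ≈ 097°.

097°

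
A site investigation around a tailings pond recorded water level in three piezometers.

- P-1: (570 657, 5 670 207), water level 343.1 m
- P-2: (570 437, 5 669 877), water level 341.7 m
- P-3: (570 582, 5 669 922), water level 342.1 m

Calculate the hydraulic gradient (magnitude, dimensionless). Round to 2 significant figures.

With h = a·x + b·y + c and P-1 as origin, the differences give:
  (-220)·a + (-330)·b = -1.4
  (-75)·a + (-285)·b = -1.0
Eliminate b (×(-285) and ×(-330), subtract): 37950·a = 69.00 → a = ∂h/∂x = +0.001818
Back-substitute: b = ∂h/∂y = +0.003030.
|∇h| = √(0.001818² + 0.003030²) = 0.003534

0.0035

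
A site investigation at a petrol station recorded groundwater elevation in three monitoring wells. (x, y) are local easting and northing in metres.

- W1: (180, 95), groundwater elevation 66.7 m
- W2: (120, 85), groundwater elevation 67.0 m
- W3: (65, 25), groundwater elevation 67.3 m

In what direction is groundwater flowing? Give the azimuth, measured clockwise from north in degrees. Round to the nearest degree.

Differences from W1: to W2 (Δx, Δy, Δh) = (-60, -10, +0.3); to W3 = (-115, -70, +0.6).
Solve a·Δx + b·Δy = Δh: det = (-60)·(-70) − (-115)·(-10) = 3050.
∂h/∂x = [(+0.3)·(-70) − (+0.6)·(-10)] / 3050 = -0.004918
∂h/∂y = [(-60)·(+0.6) − (-115)·(+0.3)] / 3050 = -0.0004918
Flow direction (−∇h) has components (+0.004918 E, +0.0004918 N).
Azimuth = atan2(E, N) = atan2(+0.004918, +0.0004918) = 84.3° ≈ 084°.

084°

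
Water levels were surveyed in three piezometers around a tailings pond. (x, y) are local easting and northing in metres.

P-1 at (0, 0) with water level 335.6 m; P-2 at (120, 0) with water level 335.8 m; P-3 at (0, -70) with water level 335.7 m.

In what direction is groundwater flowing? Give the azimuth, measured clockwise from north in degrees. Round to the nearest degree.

∂h/∂x = (335.8 − 335.6) / (120 − 0) = +0.001667
∂h/∂y = (335.7 − 335.6) / (-70 − 0) = -0.001429
Flow direction (−∇h) has components (-0.001667 E, +0.001429 N).
Azimuth = atan2(E, N) = atan2(-0.001667, +0.001429) = 310.6° ≈ 311°.

311°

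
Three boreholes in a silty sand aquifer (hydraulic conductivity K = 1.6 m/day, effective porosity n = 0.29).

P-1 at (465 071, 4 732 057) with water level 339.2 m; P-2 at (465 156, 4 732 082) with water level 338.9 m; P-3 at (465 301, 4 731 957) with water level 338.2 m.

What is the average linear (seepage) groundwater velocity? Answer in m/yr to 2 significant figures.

8.1 m/yr

Taking P-1 as reference: P-2−P-1 = (85, 25, -0.3); P-3−P-1 = (230, -100, -1.0).
Determinant of the coordinate differences = 85·(-100) − 230·25 = -14250.
∂h/∂x = [(-0.3)·(-100) − (-1.0)·25] / -14250 = -0.003860
∂h/∂y = [85·(-1.0) − 230·(-0.3)] / -14250 = +0.001123
|∇h| = √(-0.003860² + 0.001123²) = 0.00402
Seepage velocity v = K·i/n = 1.6 × 0.00402 / 0.29 = 0.02218 m/day = 8.101 m/yr.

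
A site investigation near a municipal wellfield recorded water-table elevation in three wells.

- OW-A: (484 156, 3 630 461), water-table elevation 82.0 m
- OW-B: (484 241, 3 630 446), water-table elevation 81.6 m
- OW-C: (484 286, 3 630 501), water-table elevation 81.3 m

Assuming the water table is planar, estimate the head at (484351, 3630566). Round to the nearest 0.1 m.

80.9 m

Taking OW-A as reference: OW-B−OW-A = (85, -15, -0.4); OW-C−OW-A = (130, 40, -0.7).
Solve a·Δx + b·Δy = Δh: det = 85·40 − 130·(-15) = 5350.
∂h/∂x = [(-0.4)·40 − (-0.7)·(-15)] / 5350 = -0.004953
∂h/∂y = [85·(-0.7) − 130·(-0.4)] / 5350 = -0.001402
h(484351, 3630566) = 82.0 + (-0.004953)·(195) + (-0.001402)·(105) = 82.0 -0.966 -0.147 = 80.887 m.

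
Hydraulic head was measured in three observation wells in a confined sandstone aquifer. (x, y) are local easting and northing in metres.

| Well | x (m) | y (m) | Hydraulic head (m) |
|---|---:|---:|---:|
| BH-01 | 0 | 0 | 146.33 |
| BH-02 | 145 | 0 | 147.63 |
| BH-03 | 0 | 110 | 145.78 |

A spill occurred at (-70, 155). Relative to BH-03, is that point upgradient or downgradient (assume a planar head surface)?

∂h/∂x = (147.63 − 146.33) / (145 − 0) = +0.008966
∂h/∂y = (145.78 − 146.33) / (110 − 0) = -0.005000
Head at (-70, 155) = 146.33 + (+0.008966)·(-70) + (-0.005000)·(155) = 144.93 m.
That is lower than the 145.78 m at BH-03, so the point is downgradient.

downgradient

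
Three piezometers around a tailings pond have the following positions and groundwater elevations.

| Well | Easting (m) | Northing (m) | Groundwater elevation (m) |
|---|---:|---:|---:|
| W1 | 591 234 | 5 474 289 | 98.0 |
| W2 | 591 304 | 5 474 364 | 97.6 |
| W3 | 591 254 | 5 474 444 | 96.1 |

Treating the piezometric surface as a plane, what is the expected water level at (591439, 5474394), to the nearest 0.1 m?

Taking W1 as reference: W2−W1 = (70, 75, -0.4); W3−W1 = (20, 155, -1.9).
Solve a·Δx + b·Δy = Δh: det = 70·155 − 20·75 = 9350.
∂h/∂x = [(-0.4)·155 − (-1.9)·75] / 9350 = +0.008610
∂h/∂y = [70·(-1.9) − 20·(-0.4)] / 9350 = -0.01337
h(591439, 5474394) = 98.0 + (+0.008610)·(205) + (-0.01337)·(105) = 98.0 +1.765 -1.404 = 98.361 m.

98.4 m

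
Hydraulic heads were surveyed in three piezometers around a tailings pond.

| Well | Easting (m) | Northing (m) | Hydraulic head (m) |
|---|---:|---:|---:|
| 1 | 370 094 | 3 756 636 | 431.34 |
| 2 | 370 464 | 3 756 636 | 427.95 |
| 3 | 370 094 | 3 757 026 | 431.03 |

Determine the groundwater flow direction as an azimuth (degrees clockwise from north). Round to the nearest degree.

085°

∂h/∂x = (427.95 − 431.34) / (370464 − 370094) = -0.009162
∂h/∂y = (431.03 − 431.34) / (3757026 − 3756636) = -0.0007949
Flow direction (−∇h) has components (+0.009162 E, +0.0007949 N).
Azimuth = atan2(E, N) = atan2(+0.009162, +0.0007949) = 85.0° ≈ 085°.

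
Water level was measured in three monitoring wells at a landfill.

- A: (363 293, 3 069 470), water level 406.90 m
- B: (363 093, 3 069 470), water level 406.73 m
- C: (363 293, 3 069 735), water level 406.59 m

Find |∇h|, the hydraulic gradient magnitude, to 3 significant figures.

0.00145

∂h/∂x = (406.73 − 406.90) / (363093 − 363293) = +0.0008500
∂h/∂y = (406.59 − 406.90) / (3069735 − 3069470) = -0.001170
|∇h| = √(0.0008500² + -0.001170²) = 0.001446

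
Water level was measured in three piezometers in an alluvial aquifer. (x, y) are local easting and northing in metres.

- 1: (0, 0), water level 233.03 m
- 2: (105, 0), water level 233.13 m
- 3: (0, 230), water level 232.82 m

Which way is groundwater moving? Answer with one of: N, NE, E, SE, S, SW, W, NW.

∂h/∂x = (233.13 − 233.03) / (105 − 0) = +0.0009524
∂h/∂y = (232.82 − 233.03) / (230 − 0) = -0.0009130
Flow = −∇h = (-0.0009524 east, +0.0009130 north), which points northwest.

NW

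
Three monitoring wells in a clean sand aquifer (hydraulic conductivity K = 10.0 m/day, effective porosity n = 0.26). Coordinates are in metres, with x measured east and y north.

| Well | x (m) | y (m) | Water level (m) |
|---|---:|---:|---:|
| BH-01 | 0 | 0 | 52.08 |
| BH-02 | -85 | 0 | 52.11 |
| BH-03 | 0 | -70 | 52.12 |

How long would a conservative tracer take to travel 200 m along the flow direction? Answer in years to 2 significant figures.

∂h/∂x = (52.11 − 52.08) / (-85 − 0) = -0.0003529
∂h/∂y = (52.12 − 52.08) / (-70 − 0) = -0.0005714
|∇h| = √(-0.0003529² + -0.0005714²) = 0.0006716
Seepage velocity v = K·i/n = 10.0 × 0.0006716 / 0.26 = 0.02583 m/day.
t = 200 / 0.02583 = 7743 days = 21.2 years.

21 years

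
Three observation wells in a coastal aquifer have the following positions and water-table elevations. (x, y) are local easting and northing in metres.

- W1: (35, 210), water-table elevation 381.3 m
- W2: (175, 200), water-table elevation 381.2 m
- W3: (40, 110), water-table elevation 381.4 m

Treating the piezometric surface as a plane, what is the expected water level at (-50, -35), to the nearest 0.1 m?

381.6 m

Three-point gradient (reference W1): Δ to W2 = (140, -10, -0.1), Δ to W3 = (5, -100, +0.1).
∂h/∂x = -0.0007885, ∂h/∂y = -0.001039 (det = -13950).
h(-50, -35) = 381.3 + (-0.0007885)·(-85) + (-0.001039)·(-245) = 381.3 +0.067 +0.255 = 381.622 m.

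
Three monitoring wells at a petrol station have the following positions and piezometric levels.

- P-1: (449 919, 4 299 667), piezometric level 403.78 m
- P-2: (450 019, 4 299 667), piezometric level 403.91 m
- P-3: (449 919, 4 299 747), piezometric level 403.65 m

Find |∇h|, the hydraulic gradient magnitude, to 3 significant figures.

0.00208

∂h/∂x = (403.91 − 403.78) / (450019 − 449919) = +0.001300
∂h/∂y = (403.65 − 403.78) / (4299747 − 4299667) = -0.001625
|∇h| = √(0.001300² + -0.001625²) = 0.002081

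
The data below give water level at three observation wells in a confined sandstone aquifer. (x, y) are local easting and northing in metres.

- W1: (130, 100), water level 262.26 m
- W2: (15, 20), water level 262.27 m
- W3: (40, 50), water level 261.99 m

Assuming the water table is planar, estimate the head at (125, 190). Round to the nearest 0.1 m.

260.2 m

With h = a·x + b·y + c and W1 as origin, the differences give:
  (-115)·a + (-80)·b = +0.01
  (-90)·a + (-50)·b = -0.27
Eliminate b (×(-50) and ×(-80), subtract): -1450·a = -22.100 → a = ∂h/∂x = +0.01524
Back-substitute: b = ∂h/∂y = -0.02203.
h(125, 190) = 262.26 + (+0.01524)·(-5) + (-0.02203)·(90) = 262.26 -0.076 -1.983 = 260.201 m.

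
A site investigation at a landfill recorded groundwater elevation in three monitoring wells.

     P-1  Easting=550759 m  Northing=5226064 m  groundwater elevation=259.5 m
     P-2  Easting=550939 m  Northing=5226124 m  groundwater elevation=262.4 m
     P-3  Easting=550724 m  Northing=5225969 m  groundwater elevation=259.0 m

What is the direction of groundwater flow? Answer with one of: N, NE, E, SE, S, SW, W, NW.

Differences from P-1: to P-2 (Δx, Δy, Δh) = (180, 60, +2.9); to P-3 = (-35, -95, -0.5).
Determinant of the coordinate differences = 180·(-95) − (-35)·60 = -15000.
∂h/∂x = [(+2.9)·(-95) − (-0.5)·60] / -15000 = +0.01637
∂h/∂y = [180·(-0.5) − (-35)·(+2.9)] / -15000 = -0.0007667
Flow = −∇h = (-0.01637 east, +0.0007667 north), which points west.

W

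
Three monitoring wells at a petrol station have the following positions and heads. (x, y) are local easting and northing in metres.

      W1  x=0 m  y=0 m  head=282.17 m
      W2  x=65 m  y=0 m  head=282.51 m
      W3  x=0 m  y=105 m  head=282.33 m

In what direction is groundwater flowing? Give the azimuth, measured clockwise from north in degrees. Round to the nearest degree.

254°

∂h/∂x = (282.51 − 282.17) / (65 − 0) = +0.005231
∂h/∂y = (282.33 − 282.17) / (105 − 0) = +0.001524
Flow direction (−∇h) has components (-0.005231 E, -0.001524 N).
Azimuth = atan2(E, N) = atan2(-0.005231, -0.001524) = 253.8° ≈ 254°.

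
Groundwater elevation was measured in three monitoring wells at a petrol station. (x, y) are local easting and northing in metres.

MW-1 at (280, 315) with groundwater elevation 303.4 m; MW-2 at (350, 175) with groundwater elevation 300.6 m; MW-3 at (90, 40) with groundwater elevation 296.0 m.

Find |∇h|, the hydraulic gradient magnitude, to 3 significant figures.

0.0236

Taking MW-1 as reference: MW-2−MW-1 = (70, -140, -2.8); MW-3−MW-1 = (-190, -275, -7.4).
Determinant of the coordinate differences = 70·(-275) − (-190)·(-140) = -45850.
∂h/∂x = [(-2.8)·(-275) − (-7.4)·(-140)] / -45850 = +0.005802
∂h/∂y = [70·(-7.4) − (-190)·(-2.8)] / -45850 = +0.02290
|∇h| = √(0.005802² + 0.02290²) = 0.02362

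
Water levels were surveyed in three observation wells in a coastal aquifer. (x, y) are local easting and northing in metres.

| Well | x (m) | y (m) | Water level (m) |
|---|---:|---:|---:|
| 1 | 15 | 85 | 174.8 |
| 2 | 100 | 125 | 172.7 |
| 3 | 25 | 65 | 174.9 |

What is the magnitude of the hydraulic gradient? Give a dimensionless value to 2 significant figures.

Differences from 1: to 2 (Δx, Δy, Δh) = (85, 40, -2.1); to 3 = (10, -20, +0.1).
Solve a·Δx + b·Δy = Δh: det = 85·(-20) − 10·40 = -2100.
∂h/∂x = [(-2.1)·(-20) − (+0.1)·40] / -2100 = -0.01810
∂h/∂y = [85·(+0.1) − 10·(-2.1)] / -2100 = -0.01405
|∇h| = √(-0.01810² + -0.01405²) = 0.02291

0.023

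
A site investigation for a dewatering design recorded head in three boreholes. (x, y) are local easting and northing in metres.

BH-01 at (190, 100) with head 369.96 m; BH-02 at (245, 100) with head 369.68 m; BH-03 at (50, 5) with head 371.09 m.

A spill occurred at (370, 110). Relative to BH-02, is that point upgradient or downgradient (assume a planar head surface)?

With h = a·x + b·y + c and BH-01 as origin, the differences give:
  55·a + 0·b = -0.28
  (-140)·a + (-95)·b = +1.13
Eliminate b (×(-95) and ×0, subtract): -5225·a = 26.600 → a = ∂h/∂x = -0.005091
Back-substitute: b = ∂h/∂y = -0.004392.
Head at (370, 110) = 369.96 + (-0.005091)·(180) + (-0.004392)·(10) = 369.00 m.
That is lower than the 369.68 m at BH-02, so the point is downgradient.

downgradient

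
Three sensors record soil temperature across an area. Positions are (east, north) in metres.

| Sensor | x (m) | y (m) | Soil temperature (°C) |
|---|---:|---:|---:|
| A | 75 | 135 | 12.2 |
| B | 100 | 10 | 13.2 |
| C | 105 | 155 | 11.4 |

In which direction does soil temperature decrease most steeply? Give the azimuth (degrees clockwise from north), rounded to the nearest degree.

Taking A as reference: B−A = (25, -125, +1.0); C−A = (30, 20, -0.8).
Solve a·Δx + b·Δy = ΔT: det = 25·20 − 30·(-125) = 4250.
∂T/∂x = [(+1.0)·20 − (-0.8)·(-125)] / 4250 = -0.01882
∂T/∂y = [25·(-0.8) − 30·(+1.0)] / 4250 = -0.01176
Steepest decrease is along −∇f: components (+0.01882 E, +0.01176 N).
Azimuth = atan2(+0.01882, +0.01176) = 58.0° ≈ 058°.

058°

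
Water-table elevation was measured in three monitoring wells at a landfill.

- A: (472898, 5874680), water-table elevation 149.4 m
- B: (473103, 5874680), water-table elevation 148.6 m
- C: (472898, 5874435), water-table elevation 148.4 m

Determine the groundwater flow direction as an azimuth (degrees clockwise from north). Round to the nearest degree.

136°

∂h/∂x = (148.6 − 149.4) / (473103 − 472898) = -0.003902
∂h/∂y = (148.4 − 149.4) / (5874435 − 5874680) = +0.004082
Flow direction (−∇h) has components (+0.003902 E, -0.004082 N).
Azimuth = atan2(E, N) = atan2(+0.003902, -0.004082) = 136.3° ≈ 136°.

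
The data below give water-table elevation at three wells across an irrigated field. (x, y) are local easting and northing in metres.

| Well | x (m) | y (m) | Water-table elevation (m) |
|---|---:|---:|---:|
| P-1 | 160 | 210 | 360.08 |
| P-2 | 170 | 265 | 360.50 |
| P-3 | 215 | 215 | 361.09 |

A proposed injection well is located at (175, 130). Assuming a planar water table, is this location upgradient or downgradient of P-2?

downgradient

Taking P-1 as reference: P-2−P-1 = (10, 55, +0.42); P-3−P-1 = (55, 5, +1.01).
Solve a·Δx + b·Δy = Δh: det = 10·5 − 55·55 = -2975.
∂h/∂x = [(+0.42)·5 − (+1.01)·55] / -2975 = +0.01797
∂h/∂y = [10·(+1.01) − 55·(+0.42)] / -2975 = +0.004370
Head at (175, 130) = 360.08 + (+0.01797)·(15) + (+0.004370)·(-80) = 360.00 m.
That is lower than the 360.50 m at P-2, so the point is downgradient.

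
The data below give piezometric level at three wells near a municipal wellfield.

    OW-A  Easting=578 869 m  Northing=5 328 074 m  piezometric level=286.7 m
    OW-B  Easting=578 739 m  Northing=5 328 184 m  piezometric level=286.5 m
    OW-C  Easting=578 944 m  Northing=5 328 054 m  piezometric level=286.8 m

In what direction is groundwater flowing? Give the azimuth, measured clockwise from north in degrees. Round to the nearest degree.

Differences from OW-A: to OW-B (Δx, Δy, Δh) = (-130, 110, -0.2); to OW-C = (75, -20, +0.1).
Solve a·Δx + b·Δy = Δh: det = (-130)·(-20) − 75·110 = -5650.
∂h/∂x = [(-0.2)·(-20) − (+0.1)·110] / -5650 = +0.001239
∂h/∂y = [(-130)·(+0.1) − 75·(-0.2)] / -5650 = -0.0003540
Flow direction (−∇h) has components (-0.001239 E, +0.0003540 N).
Azimuth = atan2(E, N) = atan2(-0.001239, +0.0003540) = 285.9° ≈ 286°.

286°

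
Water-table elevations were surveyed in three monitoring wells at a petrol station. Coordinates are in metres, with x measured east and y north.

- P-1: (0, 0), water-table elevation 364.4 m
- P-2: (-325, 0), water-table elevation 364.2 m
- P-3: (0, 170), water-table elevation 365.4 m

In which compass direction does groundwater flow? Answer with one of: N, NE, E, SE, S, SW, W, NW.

∂h/∂x = (364.2 − 364.4) / (-325 − 0) = +0.0006154
∂h/∂y = (365.4 − 364.4) / (170 − 0) = +0.005882
Flow = −∇h = (-0.0006154 east, -0.005882 north), which points south.

S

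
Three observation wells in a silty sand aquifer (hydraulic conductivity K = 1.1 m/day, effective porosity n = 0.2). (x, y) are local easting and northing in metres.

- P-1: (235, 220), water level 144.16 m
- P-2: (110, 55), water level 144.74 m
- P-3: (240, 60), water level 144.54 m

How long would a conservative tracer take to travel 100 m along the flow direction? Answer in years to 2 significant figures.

18 years

Three-point gradient (reference P-1): Δ to P-2 = (-125, -165, +0.58), Δ to P-3 = (5, -160, +0.38).
∂h/∂x = -0.001445, ∂h/∂y = -0.002420 (det = 20825).
|∇h| = √(-0.001445² + -0.002420²) = 0.002819
Seepage velocity v = K·i/n = 1.1 × 0.002819 / 0.2 = 0.0155 m/day.
t = 100 / 0.0155 = 6452 days = 17.7 years.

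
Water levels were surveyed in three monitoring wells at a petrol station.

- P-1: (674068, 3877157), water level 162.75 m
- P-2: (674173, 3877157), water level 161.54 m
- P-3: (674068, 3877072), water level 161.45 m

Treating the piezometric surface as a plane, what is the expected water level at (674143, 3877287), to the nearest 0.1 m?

∂h/∂x = (161.54 − 162.75) / (674173 − 674068) = -0.01152
∂h/∂y = (161.45 − 162.75) / (3877072 − 3877157) = +0.01529
h(674143, 3877287) = 162.75 + (-0.01152)·(75) + (+0.01529)·(130) = 162.75 -0.864 +1.988 = 163.874 m.

163.9 m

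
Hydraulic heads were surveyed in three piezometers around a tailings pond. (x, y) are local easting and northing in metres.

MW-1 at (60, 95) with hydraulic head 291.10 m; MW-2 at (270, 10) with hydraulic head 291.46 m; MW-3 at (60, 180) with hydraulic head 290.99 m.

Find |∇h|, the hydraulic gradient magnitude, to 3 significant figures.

0.00176

Taking MW-1 as reference: MW-2−MW-1 = (210, -85, +0.36); MW-3−MW-1 = (0, 85, -0.11).
Determinant of the coordinate differences = 210·85 − 0·(-85) = 17850.
∂h/∂x = [(+0.36)·85 − (-0.11)·(-85)] / 17850 = +0.001190
∂h/∂y = [210·(-0.11) − 0·(+0.36)] / 17850 = -0.001294
|∇h| = √(0.001190² + -0.001294²) = 0.001758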